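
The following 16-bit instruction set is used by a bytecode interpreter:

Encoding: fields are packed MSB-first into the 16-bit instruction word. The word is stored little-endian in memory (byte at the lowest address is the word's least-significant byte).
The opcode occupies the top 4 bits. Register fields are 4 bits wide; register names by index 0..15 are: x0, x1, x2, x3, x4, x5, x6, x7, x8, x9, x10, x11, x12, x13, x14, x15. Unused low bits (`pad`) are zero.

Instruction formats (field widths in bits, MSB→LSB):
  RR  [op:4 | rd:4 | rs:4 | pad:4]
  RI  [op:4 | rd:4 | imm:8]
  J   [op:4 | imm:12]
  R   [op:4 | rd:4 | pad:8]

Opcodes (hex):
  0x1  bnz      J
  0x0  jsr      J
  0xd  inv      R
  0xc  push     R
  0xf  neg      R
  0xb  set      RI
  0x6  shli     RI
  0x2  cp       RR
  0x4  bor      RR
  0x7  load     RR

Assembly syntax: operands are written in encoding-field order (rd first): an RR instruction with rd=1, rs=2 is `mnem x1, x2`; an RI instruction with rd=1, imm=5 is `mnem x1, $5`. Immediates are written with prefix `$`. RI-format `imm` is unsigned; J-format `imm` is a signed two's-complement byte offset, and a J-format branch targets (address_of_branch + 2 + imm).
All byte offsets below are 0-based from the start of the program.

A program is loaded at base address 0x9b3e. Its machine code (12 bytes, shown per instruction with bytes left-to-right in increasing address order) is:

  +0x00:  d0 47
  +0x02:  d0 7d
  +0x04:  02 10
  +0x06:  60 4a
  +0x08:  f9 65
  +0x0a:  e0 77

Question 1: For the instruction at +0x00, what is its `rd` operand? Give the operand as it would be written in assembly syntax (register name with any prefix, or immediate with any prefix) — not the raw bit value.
x7

@+00  little-endian(d0 47) = 0x47d0
  op=0x47d0>>12=0x4 ⇒ bor (RR)
  [11:8] rd=7 = x7
  [7:4] rs=13 = x13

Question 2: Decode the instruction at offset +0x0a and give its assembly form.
load x7, x14

+0x0a: e0 77 ⇒ word 0x77e0 (little)
  op=0x77e0>>12=0x7 ⇒ load (RR)
  rd: (w>>8)&0xf=0x7 → x7
  rs: (w>>4)&0xf=0xe → x14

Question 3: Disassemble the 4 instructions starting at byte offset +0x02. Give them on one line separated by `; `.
off 0x02: read d0 7d as little → 0x7dd0
  opcode bits[15:12]=0x7: load/RR
  rd@[11:8]=0xd ⇒ x13
  rs@[7:4]=0xd ⇒ x13
off 0x04: read 02 10 as little → 0x1002
  opcode bits[15:12]=0x1: bnz/J
  imm@[11:0]=0x2 ⇒ $2
off 0x06: read 60 4a as little → 0x4a60
  opcode bits[15:12]=0x4: bor/RR
  rd@[11:8]=0xa ⇒ x10
  rs@[7:4]=0x6 ⇒ x6
off 0x08: read f9 65 as little → 0x65f9
  opcode bits[15:12]=0x6: shli/RI
  rd@[11:8]=0x5 ⇒ x5
  imm@[7:0]=0xf9 ⇒ $249

load x13, x13; bnz $2; bor x10, x6; shli x5, $249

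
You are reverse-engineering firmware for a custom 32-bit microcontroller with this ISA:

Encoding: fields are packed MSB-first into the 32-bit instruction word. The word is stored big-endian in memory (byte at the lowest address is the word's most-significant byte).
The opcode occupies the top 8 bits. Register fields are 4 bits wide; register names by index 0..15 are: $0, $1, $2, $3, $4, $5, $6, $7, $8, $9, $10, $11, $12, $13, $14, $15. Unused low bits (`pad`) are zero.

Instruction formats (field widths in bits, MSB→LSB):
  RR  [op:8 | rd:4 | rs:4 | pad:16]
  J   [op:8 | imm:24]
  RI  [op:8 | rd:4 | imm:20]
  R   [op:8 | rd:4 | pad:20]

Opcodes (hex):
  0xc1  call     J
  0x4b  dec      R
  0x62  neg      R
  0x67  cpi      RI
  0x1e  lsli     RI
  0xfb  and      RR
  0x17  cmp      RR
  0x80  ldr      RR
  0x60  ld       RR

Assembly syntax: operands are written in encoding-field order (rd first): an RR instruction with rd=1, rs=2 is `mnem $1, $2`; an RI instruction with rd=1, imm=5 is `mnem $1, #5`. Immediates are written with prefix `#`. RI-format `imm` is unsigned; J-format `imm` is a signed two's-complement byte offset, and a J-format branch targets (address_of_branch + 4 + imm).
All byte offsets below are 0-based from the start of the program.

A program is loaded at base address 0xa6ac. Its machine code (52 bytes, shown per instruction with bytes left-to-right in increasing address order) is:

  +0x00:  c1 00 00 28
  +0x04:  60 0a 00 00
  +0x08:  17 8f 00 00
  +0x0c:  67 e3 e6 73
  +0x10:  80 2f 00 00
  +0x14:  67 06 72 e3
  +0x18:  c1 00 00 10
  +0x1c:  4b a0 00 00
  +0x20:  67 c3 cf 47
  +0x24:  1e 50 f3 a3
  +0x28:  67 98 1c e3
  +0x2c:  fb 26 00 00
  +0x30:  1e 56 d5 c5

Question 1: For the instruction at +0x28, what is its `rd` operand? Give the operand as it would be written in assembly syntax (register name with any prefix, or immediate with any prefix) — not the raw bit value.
$9

[28] 67 98 1c e3 → 0x67981ce3
  op=0x67981ce3>>24=0x67 ⇒ cpi (RI)
  rd@[23:20]=0x9 ⇒ $9
  imm@[19:0]=0x81ce3 ⇒ #531683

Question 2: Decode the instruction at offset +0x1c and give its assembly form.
dec $10

off 0x1c: read 4b a0 00 00 as big → 0x4ba00000
  top 8b → 0x4b → dec [R]
  rd: (w>>20)&0xf=0xa → $10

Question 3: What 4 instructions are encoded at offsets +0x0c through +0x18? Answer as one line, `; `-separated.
cpi $14, #255603; ldr $2, $15; cpi $0, #422627; call #16

[0c] 67 e3 e6 73 → 0x67e3e673
  top 8b → 0x67 → cpi [RI]
  rd: (w>>20)&0xf=0xe → $14
  imm: (w>>0)&0xfffff=0x3e673 → #255603
[10] 80 2f 00 00 → 0x802f0000
  top 8b → 0x80 → ldr [RR]
  rd: (w>>20)&0xf=0x2 → $2
  rs: (w>>16)&0xf=0xf → $15
[14] 67 06 72 e3 → 0x670672e3
  top 8b → 0x67 → cpi [RI]
  rd: (w>>20)&0xf=0x0 → $0
  imm: (w>>0)&0xfffff=0x672e3 → #422627
[18] c1 00 00 10 → 0xc1000010
  top 8b → 0xc1 → call [J]
  imm: (w>>0)&0xffffff=0x10 → #16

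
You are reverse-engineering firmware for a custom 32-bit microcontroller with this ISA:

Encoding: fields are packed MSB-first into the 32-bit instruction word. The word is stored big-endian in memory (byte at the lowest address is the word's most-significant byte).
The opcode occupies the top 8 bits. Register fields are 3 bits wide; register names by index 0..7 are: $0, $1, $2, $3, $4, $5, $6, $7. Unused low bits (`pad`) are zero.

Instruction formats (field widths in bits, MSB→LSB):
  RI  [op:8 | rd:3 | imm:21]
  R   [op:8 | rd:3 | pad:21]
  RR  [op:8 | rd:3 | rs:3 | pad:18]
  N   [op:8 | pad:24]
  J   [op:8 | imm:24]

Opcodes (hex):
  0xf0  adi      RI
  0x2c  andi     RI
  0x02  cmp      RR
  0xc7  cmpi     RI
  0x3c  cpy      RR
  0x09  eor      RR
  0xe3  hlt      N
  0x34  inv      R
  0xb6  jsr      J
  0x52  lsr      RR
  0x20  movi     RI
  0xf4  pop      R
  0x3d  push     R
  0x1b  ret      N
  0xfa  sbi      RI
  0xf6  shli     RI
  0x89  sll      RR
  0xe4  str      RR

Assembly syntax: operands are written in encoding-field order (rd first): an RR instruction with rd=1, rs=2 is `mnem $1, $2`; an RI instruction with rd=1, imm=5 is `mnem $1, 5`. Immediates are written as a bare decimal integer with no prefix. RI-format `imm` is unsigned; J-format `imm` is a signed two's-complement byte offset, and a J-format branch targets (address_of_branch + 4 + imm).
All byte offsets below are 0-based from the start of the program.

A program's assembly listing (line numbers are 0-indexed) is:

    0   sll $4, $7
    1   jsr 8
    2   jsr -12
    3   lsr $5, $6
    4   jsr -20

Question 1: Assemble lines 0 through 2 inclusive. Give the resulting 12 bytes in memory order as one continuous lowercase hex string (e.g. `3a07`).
0. sll fields op=0x89:8|rd=4:3|rs=7:3|pad=0:18 → word 899c0000h → 89 9c 00 00
1. jsr fields op=0xb6:8|imm=8:24 → word b6000008h → b6 00 00 08
2. jsr fields op=0xb6:8|imm=-12:24 → word b6fffff4h → b6 ff ff f4

899c0000b6000008b6fffff4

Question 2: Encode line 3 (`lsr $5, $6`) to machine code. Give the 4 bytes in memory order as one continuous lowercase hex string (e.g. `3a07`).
52b80000

line 3 (lsr): pack op=0x52:8|rd=5:3|rs=6:3|pad=0:18 = 0x52b80000; big→ 52 b8 00 00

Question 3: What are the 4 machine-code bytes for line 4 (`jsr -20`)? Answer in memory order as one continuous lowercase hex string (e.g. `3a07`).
L4: jsr op=0xb6:8|imm=-20:24 ⇒ 0xb6ffffec ⇒ big b6 ff ff ec

b6ffffec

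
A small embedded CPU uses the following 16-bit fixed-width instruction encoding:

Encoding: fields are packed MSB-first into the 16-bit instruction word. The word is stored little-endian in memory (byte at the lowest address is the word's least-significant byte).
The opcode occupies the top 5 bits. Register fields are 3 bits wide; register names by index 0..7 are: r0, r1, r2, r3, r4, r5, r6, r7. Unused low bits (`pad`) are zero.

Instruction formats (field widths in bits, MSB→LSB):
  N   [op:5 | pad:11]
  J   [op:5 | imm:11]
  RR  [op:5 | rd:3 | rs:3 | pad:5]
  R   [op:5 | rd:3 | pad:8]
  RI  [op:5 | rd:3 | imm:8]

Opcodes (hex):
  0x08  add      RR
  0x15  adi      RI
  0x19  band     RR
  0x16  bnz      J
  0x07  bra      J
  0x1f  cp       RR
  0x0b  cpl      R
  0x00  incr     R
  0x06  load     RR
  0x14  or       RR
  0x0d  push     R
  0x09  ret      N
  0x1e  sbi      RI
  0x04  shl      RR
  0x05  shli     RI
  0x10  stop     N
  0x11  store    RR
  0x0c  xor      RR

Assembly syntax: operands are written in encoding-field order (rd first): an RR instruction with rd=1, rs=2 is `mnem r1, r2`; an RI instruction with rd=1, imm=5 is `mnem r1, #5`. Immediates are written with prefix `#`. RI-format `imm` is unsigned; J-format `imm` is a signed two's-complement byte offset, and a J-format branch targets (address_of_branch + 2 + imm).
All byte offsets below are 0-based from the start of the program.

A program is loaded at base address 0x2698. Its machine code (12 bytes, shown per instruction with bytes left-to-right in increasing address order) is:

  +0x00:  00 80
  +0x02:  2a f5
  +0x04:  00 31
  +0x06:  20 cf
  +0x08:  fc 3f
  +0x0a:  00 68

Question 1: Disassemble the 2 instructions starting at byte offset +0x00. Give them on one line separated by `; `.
off 0x00: read 00 80 as little → 0x8000
  op=0x8000>>11=0x10 ⇒ stop (N)
off 0x02: read 2a f5 as little → 0xf52a
  op=0xf52a>>11=0x1e ⇒ sbi (RI)
  rd: (w>>8)&0x7=0x5 → r5
  imm: (w>>0)&0xff=0x2a → #42

stop; sbi r5, #42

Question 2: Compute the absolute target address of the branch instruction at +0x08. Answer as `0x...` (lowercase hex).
[08] fc 3f → 0x3ffc
  opcode bits[15:11]=0x7: bra/J
  [10:0] imm=2044 (s11→-4) = #-4
  target = base 0x2698 + off 0x08 + 2 + imm -4 = 0x269e

0x269e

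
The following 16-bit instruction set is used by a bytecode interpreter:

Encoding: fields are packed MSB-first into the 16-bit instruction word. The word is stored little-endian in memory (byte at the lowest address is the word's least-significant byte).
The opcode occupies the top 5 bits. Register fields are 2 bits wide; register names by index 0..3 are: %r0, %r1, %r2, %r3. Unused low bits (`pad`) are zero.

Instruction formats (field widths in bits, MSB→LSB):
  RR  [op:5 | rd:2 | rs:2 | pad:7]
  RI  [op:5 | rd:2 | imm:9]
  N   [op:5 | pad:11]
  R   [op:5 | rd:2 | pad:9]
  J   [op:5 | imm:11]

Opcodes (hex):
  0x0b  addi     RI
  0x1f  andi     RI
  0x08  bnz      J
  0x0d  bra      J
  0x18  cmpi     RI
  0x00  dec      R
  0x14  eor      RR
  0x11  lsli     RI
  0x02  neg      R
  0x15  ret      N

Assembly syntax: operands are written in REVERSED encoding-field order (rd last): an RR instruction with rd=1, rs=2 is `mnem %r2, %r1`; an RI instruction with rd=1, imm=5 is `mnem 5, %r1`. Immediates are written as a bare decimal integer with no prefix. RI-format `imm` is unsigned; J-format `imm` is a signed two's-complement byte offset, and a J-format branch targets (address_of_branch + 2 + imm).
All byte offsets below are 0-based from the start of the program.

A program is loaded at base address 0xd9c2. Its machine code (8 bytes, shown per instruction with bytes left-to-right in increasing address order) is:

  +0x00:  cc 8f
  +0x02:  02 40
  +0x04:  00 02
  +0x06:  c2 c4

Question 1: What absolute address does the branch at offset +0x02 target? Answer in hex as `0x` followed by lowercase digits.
[02] 02 40 → 0x4002
  top 5b → 0x8 → bnz [J]
  imm@[10:0]=0x2 ⇒ 2
  target = base 0xd9c2 + off 0x02 + 2 + imm 2 = 0xd9c8

0xd9c8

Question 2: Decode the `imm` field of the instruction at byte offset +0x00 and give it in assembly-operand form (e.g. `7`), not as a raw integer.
460

@+00  little-endian(cc 8f) = 0x8fcc
  top 5b → 0x11 → lsli [RI]
  [10:9] rd=3 = %r3
  [8:0] imm=460 = 460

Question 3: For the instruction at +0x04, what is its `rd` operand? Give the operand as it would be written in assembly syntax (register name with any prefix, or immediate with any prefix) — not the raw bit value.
off 0x04: read 00 02 as little → 0x0200
  op=0x0200>>11=0x0 ⇒ dec (R)
  rd: (w>>9)&0x3=0x1 → %r1

%r1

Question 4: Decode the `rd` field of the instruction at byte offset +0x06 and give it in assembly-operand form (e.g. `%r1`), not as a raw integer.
[06] c2 c4 → 0xc4c2
  opcode bits[15:11]=0x18: cmpi/RI
  rd: (w>>9)&0x3=0x2 → %r2
  imm: (w>>0)&0x1ff=0xc2 → 194

%r2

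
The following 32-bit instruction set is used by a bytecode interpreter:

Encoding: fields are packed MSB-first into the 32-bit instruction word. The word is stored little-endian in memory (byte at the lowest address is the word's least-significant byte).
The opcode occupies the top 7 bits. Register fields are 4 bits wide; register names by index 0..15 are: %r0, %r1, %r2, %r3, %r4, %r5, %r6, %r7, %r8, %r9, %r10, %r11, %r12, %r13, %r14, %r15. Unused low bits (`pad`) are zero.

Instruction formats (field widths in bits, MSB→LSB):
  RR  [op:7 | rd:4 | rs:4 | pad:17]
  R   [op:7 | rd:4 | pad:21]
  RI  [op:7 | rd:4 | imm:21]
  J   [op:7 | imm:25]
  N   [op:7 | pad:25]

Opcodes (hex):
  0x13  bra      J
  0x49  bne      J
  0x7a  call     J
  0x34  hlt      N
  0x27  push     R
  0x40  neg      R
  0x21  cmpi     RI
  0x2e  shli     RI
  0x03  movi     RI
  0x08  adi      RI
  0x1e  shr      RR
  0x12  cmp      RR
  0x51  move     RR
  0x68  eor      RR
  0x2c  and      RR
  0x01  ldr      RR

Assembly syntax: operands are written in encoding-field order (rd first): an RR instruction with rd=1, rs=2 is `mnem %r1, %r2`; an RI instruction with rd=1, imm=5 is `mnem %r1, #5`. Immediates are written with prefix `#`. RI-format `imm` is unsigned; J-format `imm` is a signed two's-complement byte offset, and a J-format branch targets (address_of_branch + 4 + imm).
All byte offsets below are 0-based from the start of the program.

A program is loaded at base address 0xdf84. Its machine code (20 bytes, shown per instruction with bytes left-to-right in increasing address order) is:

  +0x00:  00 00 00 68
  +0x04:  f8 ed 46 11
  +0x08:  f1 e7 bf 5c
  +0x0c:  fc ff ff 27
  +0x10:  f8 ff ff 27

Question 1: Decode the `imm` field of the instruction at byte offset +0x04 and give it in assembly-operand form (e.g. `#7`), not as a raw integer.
#454136

@+04  little-endian(f8 ed 46 11) = 0x1146edf8
  top 7b → 0x8 → adi [RI]
  rd: (w>>21)&0xf=0xa → %r10
  imm: (w>>0)&0x1fffff=0x6edf8 → #454136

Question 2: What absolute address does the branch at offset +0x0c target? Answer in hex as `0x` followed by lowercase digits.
@+0c  little-endian(fc ff ff 27) = 0x27fffffc
  opcode bits[31:25]=0x13: bra/J
  imm: (w>>0)&0x1ffffff=0x1fffffc (s25→-4) → #-4
  target = base 0xdf84 + off 0x0c + 4 + imm -4 = 0xdf90

0xdf90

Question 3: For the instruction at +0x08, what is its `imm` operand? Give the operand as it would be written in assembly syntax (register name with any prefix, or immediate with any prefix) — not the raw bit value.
off 0x08: read f1 e7 bf 5c as little → 0x5cbfe7f1
  opcode bits[31:25]=0x2e: shli/RI
  rd: (w>>21)&0xf=0x5 → %r5
  imm: (w>>0)&0x1fffff=0x1fe7f1 → #2090993

#2090993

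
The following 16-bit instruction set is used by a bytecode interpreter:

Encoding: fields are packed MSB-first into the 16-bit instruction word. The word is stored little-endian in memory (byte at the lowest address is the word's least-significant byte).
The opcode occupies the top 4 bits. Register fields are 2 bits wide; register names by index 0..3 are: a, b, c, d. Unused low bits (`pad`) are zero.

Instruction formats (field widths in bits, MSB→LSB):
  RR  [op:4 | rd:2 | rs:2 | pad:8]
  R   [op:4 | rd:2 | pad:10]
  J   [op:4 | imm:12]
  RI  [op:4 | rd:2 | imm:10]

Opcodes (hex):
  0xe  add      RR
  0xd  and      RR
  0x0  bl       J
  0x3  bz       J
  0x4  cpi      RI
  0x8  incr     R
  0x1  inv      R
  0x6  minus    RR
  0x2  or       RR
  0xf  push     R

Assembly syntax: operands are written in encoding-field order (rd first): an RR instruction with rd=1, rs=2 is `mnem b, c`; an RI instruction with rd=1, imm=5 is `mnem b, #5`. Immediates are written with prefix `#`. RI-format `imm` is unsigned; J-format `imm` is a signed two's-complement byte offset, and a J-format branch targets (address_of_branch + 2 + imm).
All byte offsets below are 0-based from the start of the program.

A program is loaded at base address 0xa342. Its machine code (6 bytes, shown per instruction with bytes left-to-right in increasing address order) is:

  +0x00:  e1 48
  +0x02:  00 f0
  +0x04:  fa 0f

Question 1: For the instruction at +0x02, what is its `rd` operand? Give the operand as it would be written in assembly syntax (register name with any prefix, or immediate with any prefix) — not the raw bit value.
a

[02] 00 f0 → 0xf000
  opcode bits[15:12]=0xf: push/R
  rd: (w>>10)&0x3=0x0 → a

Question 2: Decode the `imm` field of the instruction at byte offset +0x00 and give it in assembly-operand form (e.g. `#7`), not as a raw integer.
[00] e1 48 → 0x48e1
  opcode bits[15:12]=0x4: cpi/RI
  rd@[11:10]=0x2 ⇒ c
  imm@[9:0]=0xe1 ⇒ #225

#225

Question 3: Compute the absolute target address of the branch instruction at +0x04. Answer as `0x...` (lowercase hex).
0xa342

+0x04: fa 0f ⇒ word 0x0ffa (little)
  top 4b → 0x0 → bl [J]
  [11:0] imm=4090 (s12→-6) = #-6
  target = base 0xa342 + off 0x04 + 2 + imm -6 = 0xa342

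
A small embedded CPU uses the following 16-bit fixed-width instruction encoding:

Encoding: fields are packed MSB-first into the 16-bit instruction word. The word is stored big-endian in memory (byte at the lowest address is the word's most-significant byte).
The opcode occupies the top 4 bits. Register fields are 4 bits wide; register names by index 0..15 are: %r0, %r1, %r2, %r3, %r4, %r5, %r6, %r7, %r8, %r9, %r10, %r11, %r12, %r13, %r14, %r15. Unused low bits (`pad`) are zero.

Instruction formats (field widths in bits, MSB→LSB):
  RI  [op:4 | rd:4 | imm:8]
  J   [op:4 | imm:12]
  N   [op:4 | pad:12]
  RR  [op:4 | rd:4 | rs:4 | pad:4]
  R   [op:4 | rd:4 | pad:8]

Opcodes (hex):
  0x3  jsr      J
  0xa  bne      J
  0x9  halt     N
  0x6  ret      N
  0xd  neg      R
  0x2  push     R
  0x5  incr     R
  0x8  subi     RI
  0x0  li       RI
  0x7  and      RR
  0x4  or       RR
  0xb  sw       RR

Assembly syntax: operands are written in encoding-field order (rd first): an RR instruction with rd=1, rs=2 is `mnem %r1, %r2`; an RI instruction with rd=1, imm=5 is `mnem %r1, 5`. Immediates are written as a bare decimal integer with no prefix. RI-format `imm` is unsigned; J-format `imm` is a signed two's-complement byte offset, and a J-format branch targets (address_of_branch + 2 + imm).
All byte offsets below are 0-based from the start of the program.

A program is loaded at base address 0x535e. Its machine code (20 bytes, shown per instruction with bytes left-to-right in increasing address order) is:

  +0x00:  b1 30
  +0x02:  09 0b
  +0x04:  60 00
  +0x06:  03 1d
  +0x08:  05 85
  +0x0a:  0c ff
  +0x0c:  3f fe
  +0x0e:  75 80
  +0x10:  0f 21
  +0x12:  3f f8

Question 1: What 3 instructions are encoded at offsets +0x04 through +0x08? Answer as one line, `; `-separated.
ret; li %r3, 29; li %r5, 133

off 0x04: read 60 00 as big → 0x6000
  opcode bits[15:12]=0x6: ret/N
off 0x06: read 03 1d as big → 0x031d
  opcode bits[15:12]=0x0: li/RI
  rd: (w>>8)&0xf=0x3 → %r3
  imm: (w>>0)&0xff=0x1d → 29
off 0x08: read 05 85 as big → 0x0585
  opcode bits[15:12]=0x0: li/RI
  rd: (w>>8)&0xf=0x5 → %r5
  imm: (w>>0)&0xff=0x85 → 133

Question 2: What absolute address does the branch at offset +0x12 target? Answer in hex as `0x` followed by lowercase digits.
+0x12: 3f f8 ⇒ word 0x3ff8 (big)
  top 4b → 0x3 → jsr [J]
  [11:0] imm=4088 (s12→-8) = -8
  target = base 0x535e + off 0x12 + 2 + imm -8 = 0x536a

0x536a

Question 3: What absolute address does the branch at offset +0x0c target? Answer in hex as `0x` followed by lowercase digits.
0x536a

+0x0c: 3f fe ⇒ word 0x3ffe (big)
  op=0x3ffe>>12=0x3 ⇒ jsr (J)
  [11:0] imm=4094 (s12→-2) = -2
  target = base 0x535e + off 0x0c + 2 + imm -2 = 0x536a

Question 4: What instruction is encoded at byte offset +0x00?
sw %r1, %r3

@+00  big-endian(b1 30) = 0xb130
  opcode bits[15:12]=0xb: sw/RR
  rd: (w>>8)&0xf=0x1 → %r1
  rs: (w>>4)&0xf=0x3 → %r3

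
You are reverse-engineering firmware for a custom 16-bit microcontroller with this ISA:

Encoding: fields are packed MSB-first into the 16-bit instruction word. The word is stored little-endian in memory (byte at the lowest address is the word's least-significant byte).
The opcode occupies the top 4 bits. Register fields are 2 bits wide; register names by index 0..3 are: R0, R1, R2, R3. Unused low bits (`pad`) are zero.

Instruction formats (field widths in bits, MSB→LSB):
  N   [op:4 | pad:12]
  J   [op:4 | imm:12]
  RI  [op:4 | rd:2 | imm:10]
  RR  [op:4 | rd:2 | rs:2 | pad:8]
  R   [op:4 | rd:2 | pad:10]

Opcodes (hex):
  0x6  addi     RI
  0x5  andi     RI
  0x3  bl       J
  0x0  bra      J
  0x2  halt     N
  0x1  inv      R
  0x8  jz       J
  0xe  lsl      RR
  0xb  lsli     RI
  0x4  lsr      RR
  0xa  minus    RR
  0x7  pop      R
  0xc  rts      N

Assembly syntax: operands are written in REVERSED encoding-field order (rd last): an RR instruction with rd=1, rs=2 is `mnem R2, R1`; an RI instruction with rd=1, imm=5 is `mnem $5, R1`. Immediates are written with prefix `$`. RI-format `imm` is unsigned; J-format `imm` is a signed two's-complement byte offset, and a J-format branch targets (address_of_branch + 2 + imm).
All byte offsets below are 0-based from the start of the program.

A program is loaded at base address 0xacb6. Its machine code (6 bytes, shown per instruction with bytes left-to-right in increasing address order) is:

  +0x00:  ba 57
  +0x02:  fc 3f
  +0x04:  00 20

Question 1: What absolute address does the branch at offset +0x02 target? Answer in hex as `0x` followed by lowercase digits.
[02] fc 3f → 0x3ffc
  opcode bits[15:12]=0x3: bl/J
  imm@[11:0]=0xffc (s12→-4) ⇒ $-4
  target = base 0xacb6 + off 0x02 + 2 + imm -4 = 0xacb6

0xacb6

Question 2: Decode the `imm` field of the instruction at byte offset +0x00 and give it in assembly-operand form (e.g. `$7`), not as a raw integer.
@+00  little-endian(ba 57) = 0x57ba
  opcode bits[15:12]=0x5: andi/RI
  rd: (w>>10)&0x3=0x1 → R1
  imm: (w>>0)&0x3ff=0x3ba → $954

$954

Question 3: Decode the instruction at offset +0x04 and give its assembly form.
halt

+0x04: 00 20 ⇒ word 0x2000 (little)
  top 4b → 0x2 → halt [N]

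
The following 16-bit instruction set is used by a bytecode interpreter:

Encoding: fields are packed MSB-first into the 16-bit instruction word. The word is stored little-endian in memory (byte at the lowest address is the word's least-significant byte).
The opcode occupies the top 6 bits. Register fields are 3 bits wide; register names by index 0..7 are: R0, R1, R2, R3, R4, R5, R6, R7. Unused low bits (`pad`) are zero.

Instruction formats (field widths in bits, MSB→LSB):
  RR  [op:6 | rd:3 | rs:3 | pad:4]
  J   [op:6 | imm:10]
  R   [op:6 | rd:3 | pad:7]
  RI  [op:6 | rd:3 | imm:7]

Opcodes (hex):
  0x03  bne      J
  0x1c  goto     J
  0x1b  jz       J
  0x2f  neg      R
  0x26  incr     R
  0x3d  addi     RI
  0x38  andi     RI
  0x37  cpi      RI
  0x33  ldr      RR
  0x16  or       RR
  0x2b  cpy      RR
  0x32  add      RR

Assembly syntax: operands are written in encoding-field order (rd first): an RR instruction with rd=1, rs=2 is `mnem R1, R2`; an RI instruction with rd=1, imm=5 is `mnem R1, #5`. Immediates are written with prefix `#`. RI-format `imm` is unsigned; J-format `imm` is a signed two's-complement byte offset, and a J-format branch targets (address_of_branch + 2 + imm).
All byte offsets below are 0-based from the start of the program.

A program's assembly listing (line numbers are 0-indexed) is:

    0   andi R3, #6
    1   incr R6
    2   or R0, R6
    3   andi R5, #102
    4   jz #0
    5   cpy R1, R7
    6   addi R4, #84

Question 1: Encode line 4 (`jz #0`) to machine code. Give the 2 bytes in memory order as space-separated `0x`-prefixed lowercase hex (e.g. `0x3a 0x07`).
0x00 0x6c

line 4 (jz): pack op=0x1b:6|imm=0:10 = 0x6c00; little→ 00 6c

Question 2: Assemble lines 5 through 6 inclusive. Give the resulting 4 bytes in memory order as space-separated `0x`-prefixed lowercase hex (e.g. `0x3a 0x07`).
0xf0 0xac 0x54 0xf6

L5: cpy op=0x2b:6|rd=1:3|rs=7:3|pad=0:4 ⇒ 0xacf0 ⇒ little f0 ac
L6: addi op=0x3d:6|rd=4:3|imm=84:7 ⇒ 0xf654 ⇒ little 54 f6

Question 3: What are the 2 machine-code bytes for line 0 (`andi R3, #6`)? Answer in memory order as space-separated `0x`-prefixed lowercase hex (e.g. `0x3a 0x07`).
0x86 0xe1

line 0 (andi): pack op=0x38:6|rd=3:3|imm=6:7 = 0xe186; little→ 86 e1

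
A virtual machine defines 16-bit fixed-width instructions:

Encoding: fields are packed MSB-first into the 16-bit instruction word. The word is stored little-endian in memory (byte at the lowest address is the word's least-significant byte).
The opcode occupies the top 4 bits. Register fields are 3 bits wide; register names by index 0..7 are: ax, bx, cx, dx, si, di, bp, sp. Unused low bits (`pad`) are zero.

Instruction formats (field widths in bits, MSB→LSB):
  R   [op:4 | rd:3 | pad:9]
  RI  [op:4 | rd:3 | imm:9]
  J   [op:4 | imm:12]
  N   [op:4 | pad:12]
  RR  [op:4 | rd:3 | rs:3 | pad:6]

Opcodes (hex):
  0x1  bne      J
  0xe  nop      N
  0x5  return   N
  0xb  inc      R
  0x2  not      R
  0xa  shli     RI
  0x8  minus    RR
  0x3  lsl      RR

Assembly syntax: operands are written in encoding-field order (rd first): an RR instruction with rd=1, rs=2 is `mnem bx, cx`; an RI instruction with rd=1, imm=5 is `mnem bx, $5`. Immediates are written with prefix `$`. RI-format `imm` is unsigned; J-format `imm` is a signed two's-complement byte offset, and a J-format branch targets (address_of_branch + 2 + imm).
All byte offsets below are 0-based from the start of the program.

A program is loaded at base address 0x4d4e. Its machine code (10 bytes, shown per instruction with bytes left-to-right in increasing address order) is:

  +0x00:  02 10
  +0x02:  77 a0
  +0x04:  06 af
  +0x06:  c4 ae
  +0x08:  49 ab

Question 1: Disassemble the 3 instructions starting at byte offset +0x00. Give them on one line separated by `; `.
off 0x00: read 02 10 as little → 0x1002
  top 4b → 0x1 → bne [J]
  imm: (w>>0)&0xfff=0x2 → $2
off 0x02: read 77 a0 as little → 0xa077
  top 4b → 0xa → shli [RI]
  rd: (w>>9)&0x7=0x0 → ax
  imm: (w>>0)&0x1ff=0x77 → $119
off 0x04: read 06 af as little → 0xaf06
  top 4b → 0xa → shli [RI]
  rd: (w>>9)&0x7=0x7 → sp
  imm: (w>>0)&0x1ff=0x106 → $262

bne $2; shli ax, $119; shli sp, $262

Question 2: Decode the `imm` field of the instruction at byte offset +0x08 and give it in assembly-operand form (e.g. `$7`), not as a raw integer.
$329

@+08  little-endian(49 ab) = 0xab49
  op=0xab49>>12=0xa ⇒ shli (RI)
  rd@[11:9]=0x5 ⇒ di
  imm@[8:0]=0x149 ⇒ $329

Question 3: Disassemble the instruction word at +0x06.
shli sp, $196

off 0x06: read c4 ae as little → 0xaec4
  opcode bits[15:12]=0xa: shli/RI
  rd: (w>>9)&0x7=0x7 → sp
  imm: (w>>0)&0x1ff=0xc4 → $196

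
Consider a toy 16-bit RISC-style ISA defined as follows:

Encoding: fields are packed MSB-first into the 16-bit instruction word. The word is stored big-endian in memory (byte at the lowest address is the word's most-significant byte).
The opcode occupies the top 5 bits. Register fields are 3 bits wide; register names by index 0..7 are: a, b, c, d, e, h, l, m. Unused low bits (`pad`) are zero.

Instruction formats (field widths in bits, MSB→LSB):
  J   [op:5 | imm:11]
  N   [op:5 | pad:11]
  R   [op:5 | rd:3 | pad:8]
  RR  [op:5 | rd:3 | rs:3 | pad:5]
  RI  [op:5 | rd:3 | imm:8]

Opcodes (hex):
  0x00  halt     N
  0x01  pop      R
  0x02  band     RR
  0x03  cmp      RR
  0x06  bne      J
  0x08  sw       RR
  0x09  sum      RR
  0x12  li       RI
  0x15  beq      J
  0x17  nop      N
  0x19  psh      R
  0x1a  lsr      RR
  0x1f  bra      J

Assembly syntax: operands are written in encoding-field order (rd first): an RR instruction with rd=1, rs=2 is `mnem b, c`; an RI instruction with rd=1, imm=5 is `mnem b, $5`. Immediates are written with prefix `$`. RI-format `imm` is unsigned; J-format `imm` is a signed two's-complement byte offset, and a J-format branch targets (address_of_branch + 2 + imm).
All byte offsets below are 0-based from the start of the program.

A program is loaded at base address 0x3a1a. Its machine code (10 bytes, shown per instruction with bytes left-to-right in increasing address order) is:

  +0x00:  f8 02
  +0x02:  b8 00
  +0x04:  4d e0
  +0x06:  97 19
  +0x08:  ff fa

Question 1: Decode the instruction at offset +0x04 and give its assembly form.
sum h, m

@+04  big-endian(4d e0) = 0x4de0
  op=0x4de0>>11=0x9 ⇒ sum (RR)
  rd@[10:8]=0x5 ⇒ h
  rs@[7:5]=0x7 ⇒ m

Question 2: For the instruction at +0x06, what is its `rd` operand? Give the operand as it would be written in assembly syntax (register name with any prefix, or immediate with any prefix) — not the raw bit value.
m

+0x06: 97 19 ⇒ word 0x9719 (big)
  opcode bits[15:11]=0x12: li/RI
  [10:8] rd=7 = m
  [7:0] imm=25 = $25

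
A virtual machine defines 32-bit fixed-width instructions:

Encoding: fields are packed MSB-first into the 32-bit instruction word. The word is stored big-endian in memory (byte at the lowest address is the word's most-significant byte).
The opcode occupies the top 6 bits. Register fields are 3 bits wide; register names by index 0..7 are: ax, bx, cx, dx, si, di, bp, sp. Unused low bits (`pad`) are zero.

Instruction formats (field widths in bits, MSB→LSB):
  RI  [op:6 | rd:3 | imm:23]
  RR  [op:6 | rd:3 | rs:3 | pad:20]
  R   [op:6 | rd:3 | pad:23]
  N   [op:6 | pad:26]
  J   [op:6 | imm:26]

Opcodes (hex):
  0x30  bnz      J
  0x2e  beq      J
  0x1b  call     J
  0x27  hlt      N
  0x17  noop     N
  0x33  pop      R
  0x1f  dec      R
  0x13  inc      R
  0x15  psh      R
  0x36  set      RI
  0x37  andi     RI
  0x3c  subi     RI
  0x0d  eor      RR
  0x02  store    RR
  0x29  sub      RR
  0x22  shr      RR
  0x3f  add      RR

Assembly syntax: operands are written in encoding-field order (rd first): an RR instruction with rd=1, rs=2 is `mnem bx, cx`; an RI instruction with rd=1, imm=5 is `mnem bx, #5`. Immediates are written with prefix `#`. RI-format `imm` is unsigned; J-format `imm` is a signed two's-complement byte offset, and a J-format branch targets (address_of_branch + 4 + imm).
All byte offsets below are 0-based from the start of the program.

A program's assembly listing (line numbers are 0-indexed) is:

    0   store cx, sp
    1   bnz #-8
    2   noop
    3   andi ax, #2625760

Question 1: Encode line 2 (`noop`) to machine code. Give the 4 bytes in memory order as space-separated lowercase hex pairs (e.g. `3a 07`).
L2: noop op=0x17:6|pad=0:26 ⇒ 0x5c000000 ⇒ big 5c 00 00 00

5c 00 00 00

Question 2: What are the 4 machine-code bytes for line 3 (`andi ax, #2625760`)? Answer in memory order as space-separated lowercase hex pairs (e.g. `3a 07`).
dc 28 10 e0

L3: andi op=0x37:6|rd=0:3|imm=2625760:23 ⇒ 0xdc2810e0 ⇒ big dc 28 10 e0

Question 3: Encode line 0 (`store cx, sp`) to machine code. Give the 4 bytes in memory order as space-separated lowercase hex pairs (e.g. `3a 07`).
09 70 00 00

0. store fields op=0x2:6|rd=2:3|rs=7:3|pad=0:20 → word 09700000h → 09 70 00 00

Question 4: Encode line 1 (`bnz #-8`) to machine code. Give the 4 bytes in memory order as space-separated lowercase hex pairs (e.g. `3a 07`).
line 1 (bnz): pack op=0x30:6|imm=-8:26 = 0xc3fffff8; big→ c3 ff ff f8

c3 ff ff f8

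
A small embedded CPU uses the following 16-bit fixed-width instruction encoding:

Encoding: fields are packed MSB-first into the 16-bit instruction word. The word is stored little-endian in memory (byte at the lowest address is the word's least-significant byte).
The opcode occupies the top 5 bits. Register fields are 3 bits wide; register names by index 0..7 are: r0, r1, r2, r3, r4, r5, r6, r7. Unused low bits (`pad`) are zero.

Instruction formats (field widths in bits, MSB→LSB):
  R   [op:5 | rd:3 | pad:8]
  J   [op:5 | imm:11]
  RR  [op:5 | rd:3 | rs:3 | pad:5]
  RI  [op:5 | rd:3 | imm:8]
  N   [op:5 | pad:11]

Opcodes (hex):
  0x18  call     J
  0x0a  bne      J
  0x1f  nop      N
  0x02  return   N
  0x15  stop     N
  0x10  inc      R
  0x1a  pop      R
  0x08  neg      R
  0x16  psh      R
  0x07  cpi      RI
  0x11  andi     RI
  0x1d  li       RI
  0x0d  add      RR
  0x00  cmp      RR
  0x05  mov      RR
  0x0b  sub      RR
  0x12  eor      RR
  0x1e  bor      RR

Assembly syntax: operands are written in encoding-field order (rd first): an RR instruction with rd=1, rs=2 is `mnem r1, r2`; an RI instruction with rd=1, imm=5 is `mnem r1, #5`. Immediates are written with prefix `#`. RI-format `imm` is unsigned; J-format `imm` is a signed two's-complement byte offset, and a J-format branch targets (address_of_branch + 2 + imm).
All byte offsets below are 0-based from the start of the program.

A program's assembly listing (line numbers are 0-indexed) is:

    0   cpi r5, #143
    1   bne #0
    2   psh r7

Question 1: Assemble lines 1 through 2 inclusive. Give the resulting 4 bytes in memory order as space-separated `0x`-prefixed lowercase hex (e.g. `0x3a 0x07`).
1. bne fields op=0xa:5|imm=0:11 → word 5000h → 00 50
2. psh fields op=0x16:5|rd=7:3|pad=0:8 → word b700h → 00 b7

0x00 0x50 0x00 0xb7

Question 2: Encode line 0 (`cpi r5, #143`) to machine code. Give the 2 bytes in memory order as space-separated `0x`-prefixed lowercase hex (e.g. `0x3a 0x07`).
line 0 (cpi): pack op=0x7:5|rd=5:3|imm=143:8 = 0x3d8f; little→ 8f 3d

0x8f 0x3d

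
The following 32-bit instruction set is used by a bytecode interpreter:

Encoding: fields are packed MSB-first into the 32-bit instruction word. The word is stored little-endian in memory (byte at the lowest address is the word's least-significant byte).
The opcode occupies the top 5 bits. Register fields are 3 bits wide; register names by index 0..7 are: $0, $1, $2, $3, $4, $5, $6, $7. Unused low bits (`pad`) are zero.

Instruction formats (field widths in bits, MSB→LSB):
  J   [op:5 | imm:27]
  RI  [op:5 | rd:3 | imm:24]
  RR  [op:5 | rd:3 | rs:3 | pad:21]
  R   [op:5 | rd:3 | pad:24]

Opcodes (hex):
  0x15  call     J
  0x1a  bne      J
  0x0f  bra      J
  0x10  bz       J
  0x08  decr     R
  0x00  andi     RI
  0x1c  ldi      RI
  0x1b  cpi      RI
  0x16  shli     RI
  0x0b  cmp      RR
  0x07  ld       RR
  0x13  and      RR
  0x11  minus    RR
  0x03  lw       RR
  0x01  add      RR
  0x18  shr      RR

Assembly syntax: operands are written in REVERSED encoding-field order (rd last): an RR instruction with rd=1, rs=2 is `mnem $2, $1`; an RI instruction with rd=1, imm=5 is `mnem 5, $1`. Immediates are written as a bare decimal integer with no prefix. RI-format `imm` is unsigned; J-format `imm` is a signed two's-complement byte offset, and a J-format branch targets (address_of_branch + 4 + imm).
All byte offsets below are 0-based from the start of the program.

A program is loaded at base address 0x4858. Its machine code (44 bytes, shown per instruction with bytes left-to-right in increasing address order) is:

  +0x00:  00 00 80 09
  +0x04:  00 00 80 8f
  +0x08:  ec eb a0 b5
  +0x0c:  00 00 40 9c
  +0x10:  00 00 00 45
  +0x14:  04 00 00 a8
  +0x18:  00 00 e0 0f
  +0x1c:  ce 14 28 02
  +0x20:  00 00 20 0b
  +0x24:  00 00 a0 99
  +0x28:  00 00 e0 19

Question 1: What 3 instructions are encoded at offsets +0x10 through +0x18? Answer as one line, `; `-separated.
off 0x10: read 00 00 00 45 as little → 0x45000000
  op=0x45000000>>27=0x8 ⇒ decr (R)
  [26:24] rd=5 = $5
off 0x14: read 04 00 00 a8 as little → 0xa8000004
  op=0xa8000004>>27=0x15 ⇒ call (J)
  [26:0] imm=4 = 4
off 0x18: read 00 00 e0 0f as little → 0x0fe00000
  op=0x0fe00000>>27=0x1 ⇒ add (RR)
  [26:24] rd=7 = $7
  [23:21] rs=7 = $7

decr $5; call 4; add $7, $7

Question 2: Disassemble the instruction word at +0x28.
lw $7, $1

off 0x28: read 00 00 e0 19 as little → 0x19e00000
  top 5b → 0x3 → lw [RR]
  rd@[26:24]=0x1 ⇒ $1
  rs@[23:21]=0x7 ⇒ $7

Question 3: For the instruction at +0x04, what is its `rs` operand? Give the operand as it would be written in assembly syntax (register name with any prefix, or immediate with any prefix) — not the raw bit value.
+0x04: 00 00 80 8f ⇒ word 0x8f800000 (little)
  opcode bits[31:27]=0x11: minus/RR
  rd: (w>>24)&0x7=0x7 → $7
  rs: (w>>21)&0x7=0x4 → $4

$4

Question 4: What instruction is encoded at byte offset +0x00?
add $4, $1

[00] 00 00 80 09 → 0x09800000
  op=0x09800000>>27=0x1 ⇒ add (RR)
  rd@[26:24]=0x1 ⇒ $1
  rs@[23:21]=0x4 ⇒ $4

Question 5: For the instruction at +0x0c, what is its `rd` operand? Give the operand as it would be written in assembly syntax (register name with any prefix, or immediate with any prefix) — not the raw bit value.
$4

off 0x0c: read 00 00 40 9c as little → 0x9c400000
  top 5b → 0x13 → and [RR]
  rd: (w>>24)&0x7=0x4 → $4
  rs: (w>>21)&0x7=0x2 → $2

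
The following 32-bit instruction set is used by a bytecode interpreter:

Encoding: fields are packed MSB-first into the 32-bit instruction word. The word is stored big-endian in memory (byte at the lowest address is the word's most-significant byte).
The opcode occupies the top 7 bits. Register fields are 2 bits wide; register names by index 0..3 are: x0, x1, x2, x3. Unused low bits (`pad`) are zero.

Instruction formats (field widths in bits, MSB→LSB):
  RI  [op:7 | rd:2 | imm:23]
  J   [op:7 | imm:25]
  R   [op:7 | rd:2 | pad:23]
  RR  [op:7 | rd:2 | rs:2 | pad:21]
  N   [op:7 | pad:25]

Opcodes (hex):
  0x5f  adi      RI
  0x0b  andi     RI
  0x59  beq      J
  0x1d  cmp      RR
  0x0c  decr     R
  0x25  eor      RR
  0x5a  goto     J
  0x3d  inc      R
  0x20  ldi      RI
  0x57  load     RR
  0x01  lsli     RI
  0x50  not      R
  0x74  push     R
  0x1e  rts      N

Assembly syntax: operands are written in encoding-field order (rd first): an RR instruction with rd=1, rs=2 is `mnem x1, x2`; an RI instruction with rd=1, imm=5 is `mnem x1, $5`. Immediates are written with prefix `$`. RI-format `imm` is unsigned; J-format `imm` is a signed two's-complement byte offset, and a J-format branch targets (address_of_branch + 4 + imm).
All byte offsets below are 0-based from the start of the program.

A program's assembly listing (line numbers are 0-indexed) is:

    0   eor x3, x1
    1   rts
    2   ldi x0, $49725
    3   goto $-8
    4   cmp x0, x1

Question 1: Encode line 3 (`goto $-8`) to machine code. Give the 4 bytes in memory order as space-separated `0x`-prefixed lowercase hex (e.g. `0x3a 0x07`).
0xb5 0xff 0xff 0xf8

line 3 (goto): pack op=0x5a:7|imm=-8:25 = 0xb5fffff8; big→ b5 ff ff f8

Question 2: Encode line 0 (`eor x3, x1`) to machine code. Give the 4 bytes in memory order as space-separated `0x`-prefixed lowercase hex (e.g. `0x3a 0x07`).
0. eor fields op=0x25:7|rd=3:2|rs=1:2|pad=0:21 → word 4ba00000h → 4b a0 00 00

0x4b 0xa0 0x00 0x00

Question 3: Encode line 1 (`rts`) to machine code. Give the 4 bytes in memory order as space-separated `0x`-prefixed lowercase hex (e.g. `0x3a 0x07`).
1. rts fields op=0x1e:7|pad=0:25 → word 3c000000h → 3c 00 00 00

0x3c 0x00 0x00 0x00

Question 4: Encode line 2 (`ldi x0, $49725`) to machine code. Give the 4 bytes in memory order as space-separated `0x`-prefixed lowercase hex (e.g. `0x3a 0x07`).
2. ldi fields op=0x20:7|rd=0:2|imm=49725:23 → word 4000c23dh → 40 00 c2 3d

0x40 0x00 0xc2 0x3d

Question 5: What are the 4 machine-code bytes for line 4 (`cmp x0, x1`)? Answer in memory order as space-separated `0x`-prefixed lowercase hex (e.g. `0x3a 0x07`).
0x3a 0x20 0x00 0x00

L4: cmp op=0x1d:7|rd=0:2|rs=1:2|pad=0:21 ⇒ 0x3a200000 ⇒ big 3a 20 00 00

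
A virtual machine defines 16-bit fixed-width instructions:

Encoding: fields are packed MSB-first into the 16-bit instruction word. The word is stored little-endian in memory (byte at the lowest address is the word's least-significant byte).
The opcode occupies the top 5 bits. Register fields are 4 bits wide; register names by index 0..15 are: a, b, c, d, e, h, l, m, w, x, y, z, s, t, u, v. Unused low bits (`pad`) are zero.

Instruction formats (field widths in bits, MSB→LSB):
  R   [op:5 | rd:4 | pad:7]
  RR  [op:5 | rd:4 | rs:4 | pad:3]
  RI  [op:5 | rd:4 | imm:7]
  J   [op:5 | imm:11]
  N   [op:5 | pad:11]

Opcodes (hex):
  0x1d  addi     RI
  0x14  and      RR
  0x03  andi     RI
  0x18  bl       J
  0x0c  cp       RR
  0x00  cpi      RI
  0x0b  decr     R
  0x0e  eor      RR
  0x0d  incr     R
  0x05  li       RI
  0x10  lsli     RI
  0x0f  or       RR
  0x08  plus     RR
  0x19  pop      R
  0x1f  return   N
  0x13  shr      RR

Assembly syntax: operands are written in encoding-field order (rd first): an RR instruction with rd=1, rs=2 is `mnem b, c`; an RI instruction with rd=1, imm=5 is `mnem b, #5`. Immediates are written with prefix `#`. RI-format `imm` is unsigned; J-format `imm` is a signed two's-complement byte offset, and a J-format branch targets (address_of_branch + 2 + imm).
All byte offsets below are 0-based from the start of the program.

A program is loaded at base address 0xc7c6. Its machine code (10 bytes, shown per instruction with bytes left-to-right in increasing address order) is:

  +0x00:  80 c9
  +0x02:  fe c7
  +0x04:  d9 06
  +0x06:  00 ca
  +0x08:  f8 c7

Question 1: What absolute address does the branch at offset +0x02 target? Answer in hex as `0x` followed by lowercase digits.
0xc7c8

[02] fe c7 → 0xc7fe
  op=0xc7fe>>11=0x18 ⇒ bl (J)
  [10:0] imm=2046 (s11→-2) = #-2
  target = base 0xc7c6 + off 0x02 + 2 + imm -2 = 0xc7c8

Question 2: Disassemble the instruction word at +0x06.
off 0x06: read 00 ca as little → 0xca00
  op=0xca00>>11=0x19 ⇒ pop (R)
  rd: (w>>7)&0xf=0x4 → e

pop e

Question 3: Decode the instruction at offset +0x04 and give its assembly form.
cpi t, #89

@+04  little-endian(d9 06) = 0x06d9
  top 5b → 0x0 → cpi [RI]
  rd@[10:7]=0xd ⇒ t
  imm@[6:0]=0x59 ⇒ #89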